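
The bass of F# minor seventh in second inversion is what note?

The fifth of F# minor seventh (F#–A–C#–E) is C#; that is the bass in second inversion.

C#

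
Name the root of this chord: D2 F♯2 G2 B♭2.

The distinct letter names are D, F#, G, Bb. Arranged as a stack of thirds they read G–Bb–D–F#, so G is the root (a G minor-major seventh chord).

G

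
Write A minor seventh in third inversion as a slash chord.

Third inversion of A minor seventh has the seventh (G) in the bass. As a slash chord: Am7/G.

Am7/G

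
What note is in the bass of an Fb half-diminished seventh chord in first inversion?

Fb half-diminished seventh is Fb–Abb–Cbb–Ebb. First inversion places the third in the bass: Abb.

Abb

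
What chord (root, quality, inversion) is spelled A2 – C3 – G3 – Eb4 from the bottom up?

Reducing to letter names: A, C, G, Eb. These stack in thirds as A–C–Eb–G — an A half-diminished seventh chord.
The lowest note is A, the root of the chord, so this is root position (figured bass 7).

A half-diminished seventh, root position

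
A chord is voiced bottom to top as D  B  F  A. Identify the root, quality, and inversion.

The distinct note names are D, B, F, A. Stacked in thirds they read B–D–F–A, which is a half-diminished seventh chord on B.
D is the third of B half-diminished seventh; third in the bass means first inversion (figured bass 6/5).

B half-diminished seventh, first inversion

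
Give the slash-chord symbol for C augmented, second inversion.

Caug/G#

Second inversion of C augmented has the fifth (G#) in the bass. As a slash chord: Caug/G#.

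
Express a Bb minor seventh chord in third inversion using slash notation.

Bbm7/Ab

Third inversion of Bb minor seventh has the seventh (Ab) in the bass. As a slash chord: Bbm7/Ab.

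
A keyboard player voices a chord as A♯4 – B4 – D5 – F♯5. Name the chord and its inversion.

B minor-major seventh, third inversion

The distinct note names are A#, B, D, F#. Stacked in thirds they read B–D–F#–A#, which is a minor-major seventh chord on B.
The lowest note is A#, the seventh of the chord, so this is third inversion (figured bass 4/2).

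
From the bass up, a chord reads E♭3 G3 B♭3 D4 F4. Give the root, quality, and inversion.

The distinct note names are Eb, G, Bb, D, F. Stacked in thirds they read Eb–G–Bb–D–F, which is a major ninth chord on Eb.
With the root (Eb) in the bass, the chord is in root position.

Eb major ninth, root position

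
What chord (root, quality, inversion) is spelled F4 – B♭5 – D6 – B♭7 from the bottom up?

Bb major, second inversion

Reducing to letter names: F, Bb, D. These stack in thirds as Bb–D–F — a Bb major triad.
With the fifth (F) in the bass, the chord is in second inversion (figured bass 6/4).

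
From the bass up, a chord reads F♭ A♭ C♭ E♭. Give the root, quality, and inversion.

Reducing to letter names: Fb, Ab, Cb, Eb. These stack in thirds as Fb–Ab–Cb–Eb — an Fb major seventh chord.
The lowest note is Fb, the root of the chord, so this is root position (figured bass 7).

Fb major seventh, root position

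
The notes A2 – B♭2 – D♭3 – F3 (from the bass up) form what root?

Bb

The distinct letter names are A, Bb, Db, F. Arranged as a stack of thirds they read Bb–Db–F–A, so Bb is the root (a Bb minor-major seventh chord).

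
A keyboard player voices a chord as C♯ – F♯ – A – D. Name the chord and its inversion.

Reducing to letter names: C#, F#, A, D. These stack in thirds as D–F#–A–C# — a D major seventh chord.
The lowest note is C#, the seventh of the chord, so this is third inversion (figured bass 4/2).

D major seventh, third inversion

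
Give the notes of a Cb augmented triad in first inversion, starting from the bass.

Eb, G, Cb

The chord tones are Cb–Eb–G. With the third (Eb) lowest for first inversion: Eb, G, Cb.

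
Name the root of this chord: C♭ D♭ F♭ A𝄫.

Db

The distinct letter names are Cb, Db, Fb, Abb. Arranged as a stack of thirds they read Db–Fb–Abb–Cb, so Db is the root (a Db half-diminished seventh chord).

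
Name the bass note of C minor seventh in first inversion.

Eb

The third of C minor seventh (C–Eb–G–Bb) is Eb; that is the bass in first inversion.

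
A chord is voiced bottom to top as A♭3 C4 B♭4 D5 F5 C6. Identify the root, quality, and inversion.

The distinct note names are Ab, C, Bb, D, F. Stacked in thirds they read Bb–D–F–Ab–C, which is a dominant ninth chord on Bb.
With the seventh (Ab) in the bass, the chord is in third inversion.

Bb dominant ninth, third inversion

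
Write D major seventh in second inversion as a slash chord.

Second inversion of D major seventh has the fifth (A) in the bass. As a slash chord: Dmaj7/A.

Dmaj7/A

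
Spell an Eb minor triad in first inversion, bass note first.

The chord tones are Eb–Gb–Bb. With the third (Gb) lowest for first inversion: Gb, Bb, Eb.

Gb, Bb, Eb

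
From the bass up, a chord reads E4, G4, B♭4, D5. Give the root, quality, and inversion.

E half-diminished seventh, root position

Reducing to letter names: E, G, Bb, D. These stack in thirds as E–G–Bb–D — an E half-diminished seventh chord.
The lowest note is E, the root of the chord, so this is root position (figured bass 7).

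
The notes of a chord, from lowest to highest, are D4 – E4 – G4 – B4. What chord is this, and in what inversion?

The distinct note names are D, E, G, B. Stacked in thirds they read E–G–B–D, which is a minor seventh chord on E.
With the seventh (D) in the bass, the chord is in third inversion (figured bass 4/2).

E minor seventh, third inversion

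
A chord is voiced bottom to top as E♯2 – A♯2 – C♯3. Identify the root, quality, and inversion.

A# minor, second inversion

The pitch classes E#, A#, C# arrange in thirds as A#–C#–E#: an A# minor triad.
The lowest note is E#, the fifth of the chord, so this is second inversion (figured bass 6/4).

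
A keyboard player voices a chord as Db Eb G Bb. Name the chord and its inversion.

The pitch classes Db, Eb, G, Bb arrange in thirds as Eb–G–Bb–Db: an Eb dominant seventh chord.
The lowest note is Db, the seventh of the chord, so this is third inversion (figured bass 4/2).

Eb dominant seventh, third inversion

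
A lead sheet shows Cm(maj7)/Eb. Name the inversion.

first inversion

Cm(maj7)/Eb means C minor-major seventh with Eb in the bass. Eb is the third of C minor-major seventh (C–Eb–G–B), so this is first inversion.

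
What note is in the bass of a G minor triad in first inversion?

Bb

The third of G minor (G–Bb–D) is Bb; that is the bass in first inversion.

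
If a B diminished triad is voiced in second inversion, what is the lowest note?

In second inversion the fifth is lowest. For B diminished (B–D–F) that is F.

F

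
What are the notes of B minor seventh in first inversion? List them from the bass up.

D, F#, A, B

B minor seventh is B–D–F#–A. First inversion puts the third (D) in the bass, with the remaining tones above: D, F#, A, B.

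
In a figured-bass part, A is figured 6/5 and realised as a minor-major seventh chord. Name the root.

F#

The figures 6/5 mean the third of the chord is in the bass. If A is the third of a minor-major seventh chord, the root is F# (chord tones F#–A–C#–E#).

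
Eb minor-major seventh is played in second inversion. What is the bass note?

Bb

In second inversion the fifth is lowest. For Eb minor-major seventh (Eb–Gb–Bb–D) that is Bb.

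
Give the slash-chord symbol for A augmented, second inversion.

Aaug/E#

Second inversion of A augmented has the fifth (E#) in the bass. As a slash chord: Aaug/E#.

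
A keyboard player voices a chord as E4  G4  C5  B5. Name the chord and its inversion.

Reducing to letter names: E, G, C, B. These stack in thirds as C–E–G–B — a C major seventh chord.
E is the third of C major seventh; third in the bass means first inversion (figured bass 6/5).

C major seventh, first inversion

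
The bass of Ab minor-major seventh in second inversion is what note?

Eb

Ab minor-major seventh is Ab–Cb–Eb–G. Second inversion places the fifth in the bass: Eb.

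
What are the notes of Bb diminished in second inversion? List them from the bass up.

The chord tones are Bb–Db–Fb. With the fifth (Fb) lowest for second inversion: Fb, Bb, Db.

Fb, Bb, Db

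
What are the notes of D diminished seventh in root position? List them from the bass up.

D diminished seventh is D–F–Ab–Cb. Root position puts the root (D) in the bass, with the remaining tones above: D, F, Ab, Cb.

D, F, Ab, Cb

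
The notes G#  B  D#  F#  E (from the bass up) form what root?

Reordering G#, B, D#, F#, E into stacked thirds gives E–G#–B–D#–F#; the bottom of that stack, E, is the root.

E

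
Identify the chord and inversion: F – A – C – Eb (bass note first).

The distinct note names are F, A, C, Eb. Stacked in thirds they read F–A–C–Eb, which is a dominant seventh chord on F.
The lowest note is F, the root of the chord, so this is root position (figured bass 7).

F dominant seventh, root position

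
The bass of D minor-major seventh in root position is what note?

The root of D minor-major seventh (D–F–A–C#) is D; that is the bass in root position.

D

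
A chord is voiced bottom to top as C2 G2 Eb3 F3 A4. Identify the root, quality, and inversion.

The distinct note names are C, G, Eb, F, A. Stacked in thirds they read F–A–C–Eb–G, which is a dominant ninth chord on F.
C is the fifth of F dominant ninth; fifth in the bass means second inversion.

F dominant ninth, second inversion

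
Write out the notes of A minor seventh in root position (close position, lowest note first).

Spelling A minor seventh: A–C–E–G. In root position the root is bass, giving A, C, E, G from the bottom.

A, C, E, G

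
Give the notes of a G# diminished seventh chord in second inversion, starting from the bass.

D, F, G#, B

G# diminished seventh is G#–B–D–F. Second inversion puts the fifth (D) in the bass, with the remaining tones above: D, F, G#, B.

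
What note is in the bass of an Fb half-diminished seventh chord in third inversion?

In third inversion the seventh is lowest. For Fb half-diminished seventh (Fb–Abb–Cbb–Ebb) that is Ebb.

Ebb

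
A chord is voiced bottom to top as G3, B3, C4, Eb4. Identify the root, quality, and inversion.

C minor-major seventh, second inversion

The distinct note names are G, B, C, Eb. Stacked in thirds they read C–Eb–G–B, which is a minor-major seventh chord on C.
G is the fifth of C minor-major seventh; fifth in the bass means second inversion (figured bass 4/3).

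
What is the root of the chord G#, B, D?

G#, B, D are the tones of a G# diminished triad (G#–B–D), making G# the root.

G#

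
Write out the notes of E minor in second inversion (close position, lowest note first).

B, E, G

The chord tones are E–G–B. With the fifth (B) lowest for second inversion: B, E, G.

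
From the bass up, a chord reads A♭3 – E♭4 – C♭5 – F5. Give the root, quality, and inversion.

Reducing to letter names: Ab, Eb, Cb, F. These stack in thirds as F–Ab–Cb–Eb — an F half-diminished seventh chord.
Ab is the third of F half-diminished seventh; third in the bass means first inversion (figured bass 6/5).

F half-diminished seventh, first inversion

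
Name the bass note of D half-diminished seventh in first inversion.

In first inversion the third is lowest. For D half-diminished seventh (D–F–Ab–C) that is F.

F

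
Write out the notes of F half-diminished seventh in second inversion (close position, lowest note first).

Cb, Eb, F, Ab

Spelling F half-diminished seventh: F–Ab–Cb–Eb. In second inversion the fifth is bass, giving Cb, Eb, F, Ab from the bottom.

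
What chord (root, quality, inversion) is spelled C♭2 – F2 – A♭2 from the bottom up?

F diminished, second inversion

The distinct note names are Cb, F, Ab. Stacked in thirds they read F–Ab–Cb, which is a diminished triad on F.
Cb is the fifth of F diminished; fifth in the bass means second inversion (figured bass 6/4).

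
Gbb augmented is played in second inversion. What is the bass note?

Db

In second inversion the fifth is lowest. For Gbb augmented (Gbb–Bbb–Db) that is Db.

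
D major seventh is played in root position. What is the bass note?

D major seventh is D–F#–A–C#. Root position places the root in the bass: D.

D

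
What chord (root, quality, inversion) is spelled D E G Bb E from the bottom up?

E half-diminished seventh, third inversion

The distinct note names are D, E, G, Bb. Stacked in thirds they read E–G–Bb–D, which is a half-diminished seventh chord on E.
D is the seventh of E half-diminished seventh; seventh in the bass means third inversion (figured bass 4/2).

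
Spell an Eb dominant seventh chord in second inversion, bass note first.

Bb, Db, Eb, G

The chord tones are Eb–G–Bb–Db. With the fifth (Bb) lowest for second inversion: Bb, Db, Eb, G.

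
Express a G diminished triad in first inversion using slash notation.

Gdim/Bb

First inversion of G diminished has the third (Bb) in the bass. As a slash chord: Gdim/Bb.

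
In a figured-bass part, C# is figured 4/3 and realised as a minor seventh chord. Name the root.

F#

The figures 4/3 mean the fifth of the chord is in the bass. If C# is the fifth of a minor seventh chord, the root is F# (chord tones F#–A–C#–E).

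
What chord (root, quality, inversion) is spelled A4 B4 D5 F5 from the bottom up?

The distinct note names are A, B, D, F. Stacked in thirds they read B–D–F–A, which is a half-diminished seventh chord on B.
A is the seventh of B half-diminished seventh; seventh in the bass means third inversion (figured bass 4/2).

B half-diminished seventh, third inversion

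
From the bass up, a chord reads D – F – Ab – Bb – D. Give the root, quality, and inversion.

The distinct note names are D, F, Ab, Bb. Stacked in thirds they read Bb–D–F–Ab, which is a dominant seventh chord on Bb.
The lowest note is D, the third of the chord, so this is first inversion (figured bass 6/5).

Bb dominant seventh, first inversion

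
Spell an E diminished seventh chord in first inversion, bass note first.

The chord tones are E–G–Bb–Db. With the third (G) lowest for first inversion: G, Bb, Db, E.

G, Bb, Db, E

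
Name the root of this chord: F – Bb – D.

F, Bb, D are the tones of a Bb major triad (Bb–D–F), making Bb the root.

Bb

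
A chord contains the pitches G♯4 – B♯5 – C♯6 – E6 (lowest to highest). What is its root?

C#

Reordering G#, B#, C#, E into stacked thirds gives C#–E–G#–B#; the bottom of that stack, C#, is the root.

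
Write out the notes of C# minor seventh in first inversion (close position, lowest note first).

E, G#, B, C#

The chord tones are C#–E–G#–B. With the third (E) lowest for first inversion: E, G#, B, C#.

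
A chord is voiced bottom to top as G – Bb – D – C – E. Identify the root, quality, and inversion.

The distinct note names are G, Bb, D, C, E. Stacked in thirds they read C–E–G–Bb–D, which is a dominant ninth chord on C.
With the fifth (G) in the bass, the chord is in second inversion.

C dominant ninth, second inversion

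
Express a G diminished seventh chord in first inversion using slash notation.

First inversion of G diminished seventh has the third (Bb) in the bass. As a slash chord: Gdim7/Bb.

Gdim7/Bb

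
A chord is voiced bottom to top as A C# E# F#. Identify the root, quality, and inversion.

The pitch classes A, C#, E#, F# arrange in thirds as F#–A–C#–E#: an F# minor-major seventh chord.
The lowest note is A, the third of the chord, so this is first inversion (figured bass 6/5).

F# minor-major seventh, first inversion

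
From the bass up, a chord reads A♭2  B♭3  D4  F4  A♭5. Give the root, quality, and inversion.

The distinct note names are Ab, Bb, D, F. Stacked in thirds they read Bb–D–F–Ab, which is a dominant seventh chord on Bb.
Ab is the seventh of Bb dominant seventh; seventh in the bass means third inversion (figured bass 4/2).

Bb dominant seventh, third inversion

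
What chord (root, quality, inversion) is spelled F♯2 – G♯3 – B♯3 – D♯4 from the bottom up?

G# dominant seventh, third inversion

The pitch classes F#, G#, B#, D# arrange in thirds as G#–B#–D#–F#: a G# dominant seventh chord.
F# is the seventh of G# dominant seventh; seventh in the bass means third inversion (figured bass 4/2).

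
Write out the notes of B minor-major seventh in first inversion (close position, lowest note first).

D, F#, A#, B

The chord tones are B–D–F#–A#. With the third (D) lowest for first inversion: D, F#, A#, B.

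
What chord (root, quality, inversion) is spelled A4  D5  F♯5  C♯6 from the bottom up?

Reducing to letter names: A, D, F#, C#. These stack in thirds as D–F#–A–C# — a D major seventh chord.
With the fifth (A) in the bass, the chord is in second inversion (figured bass 4/3).

D major seventh, second inversion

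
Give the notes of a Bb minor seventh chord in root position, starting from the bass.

Bb, Db, F, Ab

Spelling Bb minor seventh: Bb–Db–F–Ab. In root position the root is bass, giving Bb, Db, F, Ab from the bottom.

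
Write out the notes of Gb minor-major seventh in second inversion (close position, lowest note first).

Gb minor-major seventh is Gb–Bbb–Db–F. Second inversion puts the fifth (Db) in the bass, with the remaining tones above: Db, F, Gb, Bbb.

Db, F, Gb, Bbb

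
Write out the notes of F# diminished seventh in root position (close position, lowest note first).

The chord tones are F#–A–C–Eb. With the root (F#) lowest for root position: F#, A, C, Eb.

F#, A, C, Eb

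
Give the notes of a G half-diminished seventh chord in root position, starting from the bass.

G, Bb, Db, F

Spelling G half-diminished seventh: G–Bb–Db–F. In root position the root is bass, giving G, Bb, Db, F from the bottom.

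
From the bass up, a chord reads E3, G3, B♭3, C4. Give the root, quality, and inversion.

C dominant seventh, first inversion

The distinct note names are E, G, Bb, C. Stacked in thirds they read C–E–G–Bb, which is a dominant seventh chord on C.
E is the third of C dominant seventh; third in the bass means first inversion (figured bass 6/5).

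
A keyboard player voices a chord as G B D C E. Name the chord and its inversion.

Reducing to letter names: G, B, D, C, E. These stack in thirds as C–E–G–B–D — a C major ninth chord.
The lowest note is G, the fifth of the chord, so this is second inversion.

C major ninth, second inversion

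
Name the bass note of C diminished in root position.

C

C diminished is C–Eb–Gb. Root position places the root in the bass: C.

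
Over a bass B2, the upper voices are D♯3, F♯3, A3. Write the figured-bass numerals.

7

The notes B, D#, F#, A stack in thirds as B–D#–F#–A — a B dominant seventh chord. The bass B is the root, so this is root position: figured 7.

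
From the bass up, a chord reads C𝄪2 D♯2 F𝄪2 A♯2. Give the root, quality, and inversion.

The pitch classes C##, D#, F##, A# arrange in thirds as D#–F##–A#–C##: a D# major seventh chord.
The lowest note is C##, the seventh of the chord, so this is third inversion (figured bass 4/2).

D# major seventh, third inversion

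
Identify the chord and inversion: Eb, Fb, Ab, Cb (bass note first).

Reducing to letter names: Eb, Fb, Ab, Cb. These stack in thirds as Fb–Ab–Cb–Eb — an Fb major seventh chord.
Eb is the seventh of Fb major seventh; seventh in the bass means third inversion (figured bass 4/2).

Fb major seventh, third inversion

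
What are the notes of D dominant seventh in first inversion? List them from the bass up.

Spelling D dominant seventh: D–F#–A–C. In first inversion the third is bass, giving F#, A, C, D from the bottom.

F#, A, C, D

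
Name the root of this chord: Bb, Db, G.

G

Bb, Db, G are the tones of a G diminished triad (G–Bb–Db), making G the root.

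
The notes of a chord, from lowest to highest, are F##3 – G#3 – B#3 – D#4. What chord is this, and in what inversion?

G# major seventh, third inversion

The pitch classes F##, G#, B#, D# arrange in thirds as G#–B#–D#–F##: a G# major seventh chord.
With the seventh (F##) in the bass, the chord is in third inversion (figured bass 4/2).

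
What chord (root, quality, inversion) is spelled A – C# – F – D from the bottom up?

The pitch classes A, C#, F, D arrange in thirds as D–F–A–C#: a D minor-major seventh chord.
With the fifth (A) in the bass, the chord is in second inversion (figured bass 4/3).

D minor-major seventh, second inversion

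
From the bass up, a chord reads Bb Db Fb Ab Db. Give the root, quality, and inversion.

Reducing to letter names: Bb, Db, Fb, Ab. These stack in thirds as Bb–Db–Fb–Ab — a Bb half-diminished seventh chord.
The lowest note is Bb, the root of the chord, so this is root position (figured bass 7).

Bb half-diminished seventh, root position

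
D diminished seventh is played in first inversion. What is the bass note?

The third of D diminished seventh (D–F–Ab–Cb) is F; that is the bass in first inversion.

F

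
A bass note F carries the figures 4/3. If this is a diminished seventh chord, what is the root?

B

The figures 4/3 mean the fifth of the chord is in the bass. If F is the fifth of a diminished seventh chord, the root is B (chord tones B–D–F–Ab).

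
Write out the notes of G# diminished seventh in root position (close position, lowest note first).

G#, B, D, F

Spelling G# diminished seventh: G#–B–D–F. In root position the root is bass, giving G#, B, D, F from the bottom.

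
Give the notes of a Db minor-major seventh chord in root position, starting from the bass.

Db minor-major seventh is Db–Fb–Ab–C. Root position puts the root (Db) in the bass, with the remaining tones above: Db, Fb, Ab, C.

Db, Fb, Ab, C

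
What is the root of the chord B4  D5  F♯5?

B

Reordering B, D, F# into stacked thirds gives B–D–F#; the bottom of that stack, B, is the root.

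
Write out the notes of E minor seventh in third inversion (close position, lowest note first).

D, E, G, B

Spelling E minor seventh: E–G–B–D. In third inversion the seventh is bass, giving D, E, G, B from the bottom.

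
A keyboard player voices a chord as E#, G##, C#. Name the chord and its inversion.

The distinct note names are E#, G##, C#. Stacked in thirds they read C#–E#–G##, which is an augmented triad on C#.
With the third (E#) in the bass, the chord is in first inversion (figured bass 6).

C# augmented, first inversion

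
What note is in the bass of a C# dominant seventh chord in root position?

In root position the root is lowest. For C# dominant seventh (C#–E#–G#–B) that is C#.

C#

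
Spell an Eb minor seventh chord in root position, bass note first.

Eb, Gb, Bb, Db

Spelling Eb minor seventh: Eb–Gb–Bb–Db. In root position the root is bass, giving Eb, Gb, Bb, Db from the bottom.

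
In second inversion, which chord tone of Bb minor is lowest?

Bb minor is Bb–Db–F. Second inversion places the fifth in the bass: F.

F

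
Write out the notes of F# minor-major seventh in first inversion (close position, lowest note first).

Spelling F# minor-major seventh: F#–A–C#–E#. In first inversion the third is bass, giving A, C#, E#, F# from the bottom.

A, C#, E#, F#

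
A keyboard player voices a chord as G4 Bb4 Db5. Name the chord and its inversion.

Reducing to letter names: G, Bb, Db. These stack in thirds as G–Bb–Db — a G diminished triad.
With the root (G) in the bass, the chord is in root position (figured bass 5/3).

G diminished, root position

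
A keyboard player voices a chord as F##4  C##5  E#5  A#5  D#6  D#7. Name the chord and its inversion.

D# major ninth, first inversion

Reducing to letter names: F##, C##, E#, A#, D#. These stack in thirds as D#–F##–A#–C##–E# — a D# major ninth chord.
F## is the third of D# major ninth; third in the bass means first inversion.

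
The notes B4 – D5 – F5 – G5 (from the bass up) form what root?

G

Reordering B, D, F, G into stacked thirds gives G–B–D–F; the bottom of that stack, G, is the root.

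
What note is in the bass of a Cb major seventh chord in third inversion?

Bb

In third inversion the seventh is lowest. For Cb major seventh (Cb–Eb–Gb–Bb) that is Bb.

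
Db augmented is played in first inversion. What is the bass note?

F

Db augmented is Db–F–A. First inversion places the third in the bass: F.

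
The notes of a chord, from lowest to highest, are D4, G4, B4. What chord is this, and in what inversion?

G major, second inversion

Reducing to letter names: D, G, B. These stack in thirds as G–B–D — a G major triad.
With the fifth (D) in the bass, the chord is in second inversion (figured bass 6/4).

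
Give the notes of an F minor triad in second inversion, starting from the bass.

C, F, Ab

Spelling F minor: F–Ab–C. In second inversion the fifth is bass, giving C, F, Ab from the bottom.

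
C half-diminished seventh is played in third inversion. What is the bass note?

Bb

The seventh of C half-diminished seventh (C–Eb–Gb–Bb) is Bb; that is the bass in third inversion.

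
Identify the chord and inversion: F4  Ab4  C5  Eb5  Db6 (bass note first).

The distinct note names are F, Ab, C, Eb, Db. Stacked in thirds they read Db–F–Ab–C–Eb, which is a major ninth chord on Db.
With the third (F) in the bass, the chord is in first inversion.

Db major ninth, first inversion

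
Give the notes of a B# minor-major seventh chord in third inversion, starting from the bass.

A##, B#, D#, F##

The chord tones are B#–D#–F##–A##. With the seventh (A##) lowest for third inversion: A##, B#, D#, F##.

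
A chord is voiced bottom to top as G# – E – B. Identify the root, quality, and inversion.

Reducing to letter names: G#, E, B. These stack in thirds as E–G#–B — an E major triad.
With the third (G#) in the bass, the chord is in first inversion (figured bass 6).

E major, first inversion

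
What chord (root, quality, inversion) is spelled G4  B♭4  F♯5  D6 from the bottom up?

Reducing to letter names: G, Bb, F#, D. These stack in thirds as G–Bb–D–F# — a G minor-major seventh chord.
With the root (G) in the bass, the chord is in root position (figured bass 7).

G minor-major seventh, root position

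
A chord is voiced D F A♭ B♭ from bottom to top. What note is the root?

Bb

Reordering D, F, Ab, Bb into stacked thirds gives Bb–D–F–Ab; the bottom of that stack, Bb, is the root.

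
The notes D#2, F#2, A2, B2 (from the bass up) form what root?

D#, F#, A, B are the tones of a B dominant seventh chord (B–D#–F#–A), making B the root.

B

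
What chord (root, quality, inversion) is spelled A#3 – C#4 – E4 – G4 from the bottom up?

The distinct note names are A#, C#, E, G. Stacked in thirds they read A#–C#–E–G, which is a diminished seventh chord on A#.
A# is the root of A# diminished seventh; root in the bass means root position (figured bass 7).

A# diminished seventh, root position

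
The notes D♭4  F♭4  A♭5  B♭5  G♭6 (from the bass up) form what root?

Reordering Db, Fb, Ab, Bb, Gb into stacked thirds gives Gb–Bb–Db–Fb–Ab; the bottom of that stack, Gb, is the root.

Gb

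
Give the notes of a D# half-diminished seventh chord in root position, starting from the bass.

D#, F#, A, C#

D# half-diminished seventh is D#–F#–A–C#. Root position puts the root (D#) in the bass, with the remaining tones above: D#, F#, A, C#.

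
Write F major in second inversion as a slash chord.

Second inversion of F major has the fifth (C) in the bass. As a slash chord: FM/C.

FM/C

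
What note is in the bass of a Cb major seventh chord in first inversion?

Cb major seventh is Cb–Eb–Gb–Bb. First inversion places the third in the bass: Eb.

Eb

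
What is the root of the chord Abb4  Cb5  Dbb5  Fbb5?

Abb, Cb, Dbb, Fbb are the tones of a Dbb minor-major seventh chord (Dbb–Fbb–Abb–Cb), making Dbb the root.

Dbb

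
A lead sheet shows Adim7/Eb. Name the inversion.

Adim7/Eb means A diminished seventh with Eb in the bass. Eb is the fifth of A diminished seventh (A–C–Eb–Gb), so this is second inversion.

second inversion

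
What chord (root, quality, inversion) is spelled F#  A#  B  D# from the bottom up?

B major seventh, second inversion

The pitch classes F#, A#, B, D# arrange in thirds as B–D#–F#–A#: a B major seventh chord.
With the fifth (F#) in the bass, the chord is in second inversion (figured bass 4/3).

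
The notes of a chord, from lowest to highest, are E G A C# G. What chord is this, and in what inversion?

Reducing to letter names: E, G, A, C#. These stack in thirds as A–C#–E–G — an A dominant seventh chord.
E is the fifth of A dominant seventh; fifth in the bass means second inversion (figured bass 4/3).

A dominant seventh, second inversion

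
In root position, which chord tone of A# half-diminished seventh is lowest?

A#

A# half-diminished seventh is A#–C#–E–G#. Root position places the root in the bass: A#.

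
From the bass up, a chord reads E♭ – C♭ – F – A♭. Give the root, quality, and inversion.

Reducing to letter names: Eb, Cb, F, Ab. These stack in thirds as F–Ab–Cb–Eb — an F half-diminished seventh chord.
Eb is the seventh of F half-diminished seventh; seventh in the bass means third inversion (figured bass 4/2).

F half-diminished seventh, third inversion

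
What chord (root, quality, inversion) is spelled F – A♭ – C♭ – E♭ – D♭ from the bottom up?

The pitch classes F, Ab, Cb, Eb, Db arrange in thirds as Db–F–Ab–Cb–Eb: a Db dominant ninth chord.
F is the third of Db dominant ninth; third in the bass means first inversion.

Db dominant ninth, first inversion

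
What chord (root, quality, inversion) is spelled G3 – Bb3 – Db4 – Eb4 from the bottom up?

The distinct note names are G, Bb, Db, Eb. Stacked in thirds they read Eb–G–Bb–Db, which is a dominant seventh chord on Eb.
With the third (G) in the bass, the chord is in first inversion (figured bass 6/5).

Eb dominant seventh, first inversion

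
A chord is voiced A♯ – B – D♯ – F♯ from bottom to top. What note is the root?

B

The distinct letter names are A#, B, D#, F#. Arranged as a stack of thirds they read B–D#–F#–A#, so B is the root (a B major seventh chord).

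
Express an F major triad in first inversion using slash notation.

FM/A

First inversion of F major has the third (A) in the bass. As a slash chord: FM/A.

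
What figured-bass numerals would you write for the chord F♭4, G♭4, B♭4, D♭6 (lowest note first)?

4/2

The notes Fb, Gb, Bb, Db stack in thirds as Gb–Bb–Db–Fb — a Gb dominant seventh chord. The bass Fb is the seventh, so this is third inversion: figured 4/2.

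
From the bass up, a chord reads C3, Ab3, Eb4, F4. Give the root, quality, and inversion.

The pitch classes C, Ab, Eb, F arrange in thirds as F–Ab–C–Eb: an F minor seventh chord.
The lowest note is C, the fifth of the chord, so this is second inversion (figured bass 4/3).

F minor seventh, second inversion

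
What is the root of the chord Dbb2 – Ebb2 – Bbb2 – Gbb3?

Dbb, Ebb, Bbb, Gbb are the tones of an Ebb minor seventh chord (Ebb–Gbb–Bbb–Dbb), making Ebb the root.

Ebb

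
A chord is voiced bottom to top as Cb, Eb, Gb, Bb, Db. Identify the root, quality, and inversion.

Cb major ninth, root position

The pitch classes Cb, Eb, Gb, Bb, Db arrange in thirds as Cb–Eb–Gb–Bb–Db: a Cb major ninth chord.
With the root (Cb) in the bass, the chord is in root position.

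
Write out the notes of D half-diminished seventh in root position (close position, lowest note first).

Spelling D half-diminished seventh: D–F–Ab–C. In root position the root is bass, giving D, F, Ab, C from the bottom.

D, F, Ab, C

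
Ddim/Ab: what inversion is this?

second inversion

Ddim/Ab means D diminished with Ab in the bass. Ab is the fifth of D diminished (D–F–Ab), so this is second inversion.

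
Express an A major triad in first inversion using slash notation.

First inversion of A major has the third (C#) in the bass. As a slash chord: AM/C#.

AM/C#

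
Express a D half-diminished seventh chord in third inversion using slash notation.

Dø7/C

Third inversion of D half-diminished seventh has the seventh (C) in the bass. As a slash chord: Dø7/C.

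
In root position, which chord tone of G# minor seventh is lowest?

G#

G# minor seventh is G#–B–D#–F#. Root position places the root in the bass: G#.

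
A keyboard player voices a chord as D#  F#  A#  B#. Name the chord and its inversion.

Reducing to letter names: D#, F#, A#, B#. These stack in thirds as B#–D#–F#–A# — a B# half-diminished seventh chord.
With the third (D#) in the bass, the chord is in first inversion (figured bass 6/5).

B# half-diminished seventh, first inversion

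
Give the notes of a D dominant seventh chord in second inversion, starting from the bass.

Spelling D dominant seventh: D–F#–A–C. In second inversion the fifth is bass, giving A, C, D, F# from the bottom.

A, C, D, F#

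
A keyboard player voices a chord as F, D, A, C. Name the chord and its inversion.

Reducing to letter names: F, D, A, C. These stack in thirds as D–F–A–C — a D minor seventh chord.
With the third (F) in the bass, the chord is in first inversion (figured bass 6/5).

D minor seventh, first inversion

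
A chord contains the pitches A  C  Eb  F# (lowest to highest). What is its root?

F#

The distinct letter names are A, C, Eb, F#. Arranged as a stack of thirds they read F#–A–C–Eb, so F# is the root (an F# diminished seventh chord).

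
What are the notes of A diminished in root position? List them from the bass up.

A, C, Eb

A diminished is A–C–Eb. Root position puts the root (A) in the bass, with the remaining tones above: A, C, Eb.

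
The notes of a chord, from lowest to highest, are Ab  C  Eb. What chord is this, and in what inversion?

The distinct note names are Ab, C, Eb. Stacked in thirds they read Ab–C–Eb, which is a major triad on Ab.
With the root (Ab) in the bass, the chord is in root position (figured bass 5/3).

Ab major, root position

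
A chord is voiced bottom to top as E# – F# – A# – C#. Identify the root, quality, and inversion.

The distinct note names are E#, F#, A#, C#. Stacked in thirds they read F#–A#–C#–E#, which is a major seventh chord on F#.
E# is the seventh of F# major seventh; seventh in the bass means third inversion (figured bass 4/2).

F# major seventh, third inversion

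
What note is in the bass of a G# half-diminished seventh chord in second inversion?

The fifth of G# half-diminished seventh (G#–B–D–F#) is D; that is the bass in second inversion.

D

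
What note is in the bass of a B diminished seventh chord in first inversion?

D

B diminished seventh is B–D–F–Ab. First inversion places the third in the bass: D.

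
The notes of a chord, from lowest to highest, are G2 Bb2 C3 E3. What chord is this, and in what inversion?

C dominant seventh, second inversion

The distinct note names are G, Bb, C, E. Stacked in thirds they read C–E–G–Bb, which is a dominant seventh chord on C.
With the fifth (G) in the bass, the chord is in second inversion (figured bass 4/3).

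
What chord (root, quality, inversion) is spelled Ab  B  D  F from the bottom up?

B diminished seventh, third inversion

The distinct note names are Ab, B, D, F. Stacked in thirds they read B–D–F–Ab, which is a diminished seventh chord on B.
With the seventh (Ab) in the bass, the chord is in third inversion (figured bass 4/2).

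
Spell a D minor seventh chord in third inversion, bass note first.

C, D, F, A

Spelling D minor seventh: D–F–A–C. In third inversion the seventh is bass, giving C, D, F, A from the bottom.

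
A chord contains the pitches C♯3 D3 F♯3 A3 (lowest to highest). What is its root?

The distinct letter names are C#, D, F#, A. Arranged as a stack of thirds they read D–F#–A–C#, so D is the root (a D major seventh chord).

D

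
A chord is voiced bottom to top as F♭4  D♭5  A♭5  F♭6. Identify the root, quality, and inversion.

Db minor, first inversion

The distinct note names are Fb, Db, Ab. Stacked in thirds they read Db–Fb–Ab, which is a minor triad on Db.
With the third (Fb) in the bass, the chord is in first inversion (figured bass 6).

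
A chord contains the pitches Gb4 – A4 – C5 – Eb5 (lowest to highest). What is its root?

Gb, A, C, Eb are the tones of an A diminished seventh chord (A–C–Eb–Gb), making A the root.

A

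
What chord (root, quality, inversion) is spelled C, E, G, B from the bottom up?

The distinct note names are C, E, G, B. Stacked in thirds they read C–E–G–B, which is a major seventh chord on C.
The lowest note is C, the root of the chord, so this is root position (figured bass 7).

C major seventh, root position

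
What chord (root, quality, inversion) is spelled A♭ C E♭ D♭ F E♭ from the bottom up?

Db major ninth, second inversion

The pitch classes Ab, C, Eb, Db, F arrange in thirds as Db–F–Ab–C–Eb: a Db major ninth chord.
The lowest note is Ab, the fifth of the chord, so this is second inversion.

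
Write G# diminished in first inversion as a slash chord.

G#dim/B

First inversion of G# diminished has the third (B) in the bass. As a slash chord: G#dim/B.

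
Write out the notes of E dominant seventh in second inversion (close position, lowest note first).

B, D, E, G#

E dominant seventh is E–G#–B–D. Second inversion puts the fifth (B) in the bass, with the remaining tones above: B, D, E, G#.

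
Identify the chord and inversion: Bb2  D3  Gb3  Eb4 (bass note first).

Eb minor-major seventh, second inversion

Reducing to letter names: Bb, D, Gb, Eb. These stack in thirds as Eb–Gb–Bb–D — an Eb minor-major seventh chord.
With the fifth (Bb) in the bass, the chord is in second inversion (figured bass 4/3).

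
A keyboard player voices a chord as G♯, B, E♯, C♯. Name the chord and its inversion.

C# dominant seventh, second inversion

The pitch classes G#, B, E#, C# arrange in thirds as C#–E#–G#–B: a C# dominant seventh chord.
With the fifth (G#) in the bass, the chord is in second inversion (figured bass 4/3).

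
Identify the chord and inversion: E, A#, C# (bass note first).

A# diminished, second inversion

The distinct note names are E, A#, C#. Stacked in thirds they read A#–C#–E, which is a diminished triad on A#.
E is the fifth of A# diminished; fifth in the bass means second inversion (figured bass 6/4).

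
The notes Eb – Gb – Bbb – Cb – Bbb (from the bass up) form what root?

Cb

Reordering Eb, Gb, Bbb, Cb into stacked thirds gives Cb–Eb–Gb–Bbb; the bottom of that stack, Cb, is the root.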